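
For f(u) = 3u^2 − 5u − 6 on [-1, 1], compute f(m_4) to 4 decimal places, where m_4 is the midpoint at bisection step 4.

0.6719

u = 0 gives f = -6, negative; keep [-1, 0]
u = -0.5 gives f = -2.75, negative; keep [-1, -0.5]
u = -0.75 gives f = -0.5625, negative; keep [-1, -0.75]
u = -0.875 gives f = 0.6719, positive; keep [-0.875, -0.75]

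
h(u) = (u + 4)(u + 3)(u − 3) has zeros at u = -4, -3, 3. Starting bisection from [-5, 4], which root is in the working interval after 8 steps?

3

m = -0.5, h(m) = -30.625 (−); new bracket [-0.5, 4]
m = 1.75, h(m) = -34.140625 (−); new bracket [1.75, 4]
m = 2.875, h(m) = -5.048828 (−); new bracket [2.875, 4]
m = 3.4375, h(m) = 20.947 (+); new bracket [2.875, 3.4375]
m = 3.15625, h(m) = 6.8837 (+); new bracket [2.875, 3.15625]
m = 3.015625, h(m) = 0.6594 (+); new bracket [2.875, 3.015625]
m = 2.9453125, h(m) = -2.2582 (−); new bracket [2.9453125, 3.015625]
m = 2.98046875, h(m) = -0.8154 (−); new bracket [2.98046875, 3.015625]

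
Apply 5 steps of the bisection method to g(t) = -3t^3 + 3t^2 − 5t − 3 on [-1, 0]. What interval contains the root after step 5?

t = -0.5 gives g = 0.625, positive; keep [-0.5, 0]
t = -0.25 gives g = -1.515625, negative; keep [-0.5, -0.25]
t = -0.375 gives g = -0.544922, negative; keep [-0.5, -0.375]
t = -0.4375 gives g = 0.0129, positive; keep [-0.4375, -0.375]
t = -0.40625 gives g = -0.2725, negative; keep [-0.4375, -0.40625]

[-0.4375, -0.40625]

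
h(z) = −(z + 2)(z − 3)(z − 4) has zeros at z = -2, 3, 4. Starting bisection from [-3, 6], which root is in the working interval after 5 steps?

-2

z = 1.5 gives h = -13.125, negative; keep [-3, 1.5]
z = -0.75 gives h = -22.265625, negative; keep [-3, -0.75]
z = -1.875 gives h = -3.580078, negative; keep [-3, -1.875]
z = -2.4375 gives h = 15.3142, positive; keep [-2.4375, -1.875]
z = -2.15625 gives h = 4.9599, positive; keep [-2.15625, -1.875]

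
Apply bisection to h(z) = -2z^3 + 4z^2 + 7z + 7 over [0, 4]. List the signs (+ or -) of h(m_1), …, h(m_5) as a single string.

midpoint 2: h = 21 > 0 → [2, 4]
midpoint 3: h = 10 > 0 → [3, 4]
midpoint 3.5: h = -5.25 < 0 → [3, 3.5]
midpoint 3.25: h = 3.3438 > 0 → [3.25, 3.5]
midpoint 3.375: h = -0.6992 < 0 → [3.25, 3.375]

++-+-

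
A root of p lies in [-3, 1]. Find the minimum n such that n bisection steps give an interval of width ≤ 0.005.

10

Width after n steps is 4/2^n. Need 2^n ≥ 4/0.005 = 800.
2^9 = 512 < 800 ≤ 2^10 = 1024, so n = 10.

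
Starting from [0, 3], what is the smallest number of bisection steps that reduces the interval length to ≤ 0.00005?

16

Width after n steps is 3/2^n. Need 2^n ≥ 3/0.00005 = 60000.
2^15 = 32768 < 60000 ≤ 2^16 = 65536, so n = 16.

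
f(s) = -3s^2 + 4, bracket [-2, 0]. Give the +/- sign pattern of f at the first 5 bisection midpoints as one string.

midpoint -1: f = 1 > 0 → [-2, -1]
midpoint -1.5: f = -2.75 < 0 → [-1.5, -1]
midpoint -1.25: f = -0.6875 < 0 → [-1.25, -1]
midpoint -1.125: f = 0.2031 > 0 → [-1.25, -1.125]
midpoint -1.1875: f = -0.2305 < 0 → [-1.1875, -1.125]

+--+-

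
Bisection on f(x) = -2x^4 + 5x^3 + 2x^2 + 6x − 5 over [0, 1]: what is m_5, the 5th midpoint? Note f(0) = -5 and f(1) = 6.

m = 0.5, f(m) = -1 (−); new bracket [0.5, 1]
m = 0.75, f(m) = 2.101562 (+); new bracket [0.5, 0.75]
m = 0.625, f(m) = 0.446777 (+); new bracket [0.5, 0.625]
m = 0.5625, f(m) = -0.3025 (−); new bracket [0.5625, 0.625]
m = 0.59375, f(m) = 0.0656 (+); new bracket [0.5625, 0.59375]

0.59375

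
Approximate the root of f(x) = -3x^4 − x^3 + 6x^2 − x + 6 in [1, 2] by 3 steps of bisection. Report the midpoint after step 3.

m = 1.5, f(m) = -0.5625 (−); new bracket [1, 1.5]
m = 1.25, f(m) = 4.847656 (+); new bracket [1.25, 1.5]
m = 1.375, f(m) = 2.645752 (+); new bracket [1.375, 1.5]

1.375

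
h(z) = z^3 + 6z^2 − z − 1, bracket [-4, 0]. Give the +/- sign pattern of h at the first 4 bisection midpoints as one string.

m = -2, h(m) = 17 (+); new bracket [-2, 0]
m = -1, h(m) = 5 (+); new bracket [-1, 0]
m = -0.5, h(m) = 0.875 (+); new bracket [-0.5, 0]
m = -0.25, h(m) = -0.3906 (−); new bracket [-0.5, -0.25]

+++-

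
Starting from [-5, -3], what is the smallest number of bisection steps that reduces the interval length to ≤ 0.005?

Width after n steps is 2/2^n. Need 2^n ≥ 2/0.005 = 400.
2^8 = 256 < 400 ≤ 2^9 = 512, so n = 9.

9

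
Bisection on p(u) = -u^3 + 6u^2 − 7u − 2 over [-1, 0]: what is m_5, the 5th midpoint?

-0.21875

m = -0.5, p(m) = 3.125 (+); new bracket [-0.5, 0]
m = -0.25, p(m) = 0.140625 (+); new bracket [-0.25, 0]
m = -0.125, p(m) = -1.029297 (−); new bracket [-0.25, -0.125]
m = -0.1875, p(m) = -0.47 (−); new bracket [-0.25, -0.1875]
m = -0.21875, p(m) = -0.1712 (−); new bracket [-0.25, -0.21875]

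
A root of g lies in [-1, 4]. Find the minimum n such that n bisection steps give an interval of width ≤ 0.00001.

19

Width after n steps is 5/2^n. Need 2^n ≥ 5/0.00001 = 500000.
2^18 = 262144 < 500000 ≤ 2^19 = 524288, so n = 19.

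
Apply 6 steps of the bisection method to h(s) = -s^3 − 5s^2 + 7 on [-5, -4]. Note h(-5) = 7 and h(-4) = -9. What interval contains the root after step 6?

[-4.6875, -4.671875]

m = -4.5, h(m) = -3.125 (−); new bracket [-5, -4.5]
m = -4.75, h(m) = 1.359375 (+); new bracket [-4.75, -4.5]
m = -4.625, h(m) = -1.021484 (−); new bracket [-4.75, -4.625]
m = -4.6875, h(m) = 0.1335 (+); new bracket [-4.6875, -4.625]
m = -4.65625, h(m) = -0.4527 (−); new bracket [-4.6875, -4.65625]
m = -4.671875, h(m) = -0.1618 (−); new bracket [-4.6875, -4.671875]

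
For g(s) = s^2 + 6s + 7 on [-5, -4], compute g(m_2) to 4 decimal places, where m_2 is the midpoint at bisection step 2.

-0.4375

s = -4.5 gives g = 0.25, positive; keep [-4.5, -4]
s = -4.25 gives g = -0.4375, negative; keep [-4.5, -4.25]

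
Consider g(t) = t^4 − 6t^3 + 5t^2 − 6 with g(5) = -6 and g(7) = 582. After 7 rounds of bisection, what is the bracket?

[5.046875, 5.0625]

g(6) = 174 > 0, so the root lies in [5, 6]
g(5.5) = 62.0625 > 0, so the root lies in [5, 5.5]
g(5.25) = 23.285156 > 0, so the root lies in [5, 5.25]
g(5.125) = 7.5432 > 0, so the root lies in [5, 5.125]
g(5.0625) = 0.5073 > 0, so the root lies in [5, 5.0625]
g(5.03125) = -2.8111 < 0, so the root lies in [5.03125, 5.0625]
g(5.046875) = -1.1682 < 0, so the root lies in [5.046875, 5.0625]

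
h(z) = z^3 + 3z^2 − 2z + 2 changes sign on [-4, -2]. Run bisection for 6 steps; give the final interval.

[-3.71875, -3.6875]

midpoint -3: h = 8 > 0 → [-4, -3]
midpoint -3.5: h = 2.875 > 0 → [-4, -3.5]
midpoint -3.75: h = -1.046875 < 0 → [-3.75, -3.5]
midpoint -3.625: h = 1.0371 > 0 → [-3.75, -3.625]
midpoint -3.6875: h = 0.0266 > 0 → [-3.75, -3.6875]
midpoint -3.71875: h = -0.5022 < 0 → [-3.71875, -3.6875]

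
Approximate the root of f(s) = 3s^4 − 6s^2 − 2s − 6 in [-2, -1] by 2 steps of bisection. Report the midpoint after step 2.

m = -1.5, f(m) = -1.3125 (−); new bracket [-2, -1.5]
m = -1.75, f(m) = 7.261719 (+); new bracket [-1.75, -1.5]

-1.75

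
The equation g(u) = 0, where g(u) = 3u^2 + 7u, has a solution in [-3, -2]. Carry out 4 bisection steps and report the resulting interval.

[-2.375, -2.3125]

midpoint -2.5: g = 1.25 > 0 → [-2.5, -2]
midpoint -2.25: g = -0.5625 < 0 → [-2.5, -2.25]
midpoint -2.375: g = 0.296875 > 0 → [-2.375, -2.25]
midpoint -2.3125: g = -0.1445 < 0 → [-2.375, -2.3125]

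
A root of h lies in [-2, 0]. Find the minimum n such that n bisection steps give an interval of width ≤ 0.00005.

16

Width after n steps is 2/2^n. Need 2^n ≥ 2/0.00005 = 40000.
2^15 = 32768 < 40000 ≤ 2^16 = 65536, so n = 16.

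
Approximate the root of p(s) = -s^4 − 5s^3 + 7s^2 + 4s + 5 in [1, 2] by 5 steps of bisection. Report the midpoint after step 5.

1.65625

m = 1.5, p(m) = 4.8125 (+); new bracket [1.5, 2]
m = 1.75, p(m) = -2.738281 (−); new bracket [1.5, 1.75]
m = 1.625, p(m) = 1.556396 (+); new bracket [1.625, 1.75]
m = 1.6875, p(m) = -0.4527 (−); new bracket [1.625, 1.6875]
m = 1.65625, p(m) = 0.5854 (+); new bracket [1.65625, 1.6875]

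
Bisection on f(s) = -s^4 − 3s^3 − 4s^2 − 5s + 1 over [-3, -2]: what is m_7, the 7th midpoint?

-2.2890625

s = -2.5 gives f = -3.6875, negative; keep [-2.5, -2]
s = -2.25 gives f = 0.542969, positive; keep [-2.5, -2.25]
s = -2.375 gives f = -1.314697, negative; keep [-2.375, -2.25]
s = -2.3125 gives f = -0.3262, negative; keep [-2.3125, -2.25]
s = -2.28125 gives f = 0.1227, positive; keep [-2.3125, -2.28125]
s = -2.296875 gives f = -0.0981, negative; keep [-2.296875, -2.28125]
s = -2.2890625 gives f = 0.0132, positive; keep [-2.296875, -2.2890625]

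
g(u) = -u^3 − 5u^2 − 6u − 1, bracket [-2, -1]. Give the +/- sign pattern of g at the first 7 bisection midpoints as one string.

+---+++

m = -1.5, g(m) = 0.125 (+); new bracket [-2, -1.5]
m = -1.75, g(m) = -0.453125 (−); new bracket [-1.75, -1.5]
m = -1.625, g(m) = -0.162109 (−); new bracket [-1.625, -1.5]
m = -1.5625, g(m) = -0.0173 (−); new bracket [-1.5625, -1.5]
m = -1.53125, g(m) = 0.0542 (+); new bracket [-1.5625, -1.53125]
m = -1.546875, g(m) = 0.0185 (+); new bracket [-1.5625, -1.546875]
m = -1.5546875, g(m) = 0.0006 (+); new bracket [-1.5625, -1.5546875]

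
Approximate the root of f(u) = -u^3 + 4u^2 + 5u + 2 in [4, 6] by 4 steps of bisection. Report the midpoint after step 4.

f(5) = 2 > 0, so the root lies in [5, 6]
f(5.5) = -15.875 < 0, so the root lies in [5, 5.5]
f(5.25) = -6.203125 < 0, so the root lies in [5, 5.25]
f(5.125) = -1.9238 < 0, so the root lies in [5, 5.125]

5.125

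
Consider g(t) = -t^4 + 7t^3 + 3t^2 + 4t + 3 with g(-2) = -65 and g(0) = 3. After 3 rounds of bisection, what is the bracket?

g(-1) = -6 < 0, so the root lies in [-1, 0]
g(-0.5) = 0.8125 > 0, so the root lies in [-1, -0.5]
g(-0.75) = -1.582031 < 0, so the root lies in [-0.75, -0.5]

[-0.75, -0.5]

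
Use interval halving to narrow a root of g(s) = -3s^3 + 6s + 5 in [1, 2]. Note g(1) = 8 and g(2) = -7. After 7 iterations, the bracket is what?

g(1.5) = 3.875 > 0, so the root lies in [1.5, 2]
g(1.75) = -0.578125 < 0, so the root lies in [1.5, 1.75]
g(1.625) = 1.876953 > 0, so the root lies in [1.625, 1.75]
g(1.6875) = 0.7087 > 0, so the root lies in [1.6875, 1.75]
g(1.71875) = 0.0804 > 0, so the root lies in [1.71875, 1.75]
g(1.734375) = -0.245 < 0, so the root lies in [1.71875, 1.734375]
g(1.7265625) = -0.0814 < 0, so the root lies in [1.71875, 1.7265625]

[1.71875, 1.7265625]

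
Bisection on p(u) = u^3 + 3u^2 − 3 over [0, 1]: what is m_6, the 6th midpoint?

0.890625

p(0.5) = -2.125 < 0, so the root lies in [0.5, 1]
p(0.75) = -0.890625 < 0, so the root lies in [0.75, 1]
p(0.875) = -0.033203 < 0, so the root lies in [0.875, 1]
p(0.9375) = 0.4607 > 0, so the root lies in [0.875, 0.9375]
p(0.90625) = 0.2082 > 0, so the root lies in [0.875, 0.90625]
p(0.890625) = 0.0861 > 0, so the root lies in [0.875, 0.890625]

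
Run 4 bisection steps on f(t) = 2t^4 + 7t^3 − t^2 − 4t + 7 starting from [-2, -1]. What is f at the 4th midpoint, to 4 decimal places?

t = -1.5 gives f = -2.75, negative; keep [-1.5, -1]
t = -1.25 gives f = 1.648438, positive; keep [-1.5, -1.25]
t = -1.375 gives f = -0.438965, negative; keep [-1.375, -1.25]
t = -1.3125 gives f = 0.6355, positive; keep [-1.375, -1.3125]

0.6355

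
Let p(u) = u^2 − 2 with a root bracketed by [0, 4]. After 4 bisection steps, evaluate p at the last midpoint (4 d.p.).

-0.4375

p(2) = 2 > 0, so the root lies in [0, 2]
p(1) = -1 < 0, so the root lies in [1, 2]
p(1.5) = 0.25 > 0, so the root lies in [1, 1.5]
p(1.25) = -0.4375 < 0, so the root lies in [1.25, 1.5]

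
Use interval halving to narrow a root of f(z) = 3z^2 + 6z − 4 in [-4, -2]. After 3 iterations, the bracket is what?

[-2.75, -2.5]

f(-3) = 5 > 0, so the root lies in [-3, -2]
f(-2.5) = -0.25 < 0, so the root lies in [-3, -2.5]
f(-2.75) = 2.1875 > 0, so the root lies in [-2.75, -2.5]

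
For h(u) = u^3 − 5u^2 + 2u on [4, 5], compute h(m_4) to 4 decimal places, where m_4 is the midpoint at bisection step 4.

midpoint 4.5: h = -1.125 < 0 → [4.5, 5]
midpoint 4.75: h = 3.859375 > 0 → [4.5, 4.75]
midpoint 4.625: h = 1.228516 > 0 → [4.5, 4.625]
midpoint 4.5625: h = 0.0178 > 0 → [4.5, 4.5625]

0.0178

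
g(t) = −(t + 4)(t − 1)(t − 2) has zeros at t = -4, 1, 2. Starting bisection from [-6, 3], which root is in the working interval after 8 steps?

-4

g(-1.5) = -21.875 < 0, so the root lies in [-6, -1.5]
g(-3.75) = -6.828125 < 0, so the root lies in [-6, -3.75]
g(-4.875) = 35.341797 > 0, so the root lies in [-4.875, -3.75]
g(-4.3125) = 10.4797 > 0, so the root lies in [-4.3125, -3.75]
g(-4.03125) = 0.9483 > 0, so the root lies in [-4.03125, -3.75]
g(-3.890625) = -3.151 < 0, so the root lies in [-4.03125, -3.890625]
g(-3.9609375) = -1.1551 < 0, so the root lies in [-4.03125, -3.9609375]
g(-3.99609375) = -0.117 < 0, so the root lies in [-4.03125, -3.99609375]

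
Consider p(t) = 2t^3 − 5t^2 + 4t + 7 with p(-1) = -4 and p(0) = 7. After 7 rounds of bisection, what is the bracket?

m = -0.5, p(m) = 3.5 (+); new bracket [-1, -0.5]
m = -0.75, p(m) = 0.34375 (+); new bracket [-1, -0.75]
m = -0.875, p(m) = -1.667969 (−); new bracket [-0.875, -0.75]
m = -0.8125, p(m) = -0.6235 (−); new bracket [-0.8125, -0.75]
m = -0.78125, p(m) = -0.1304 (−); new bracket [-0.78125, -0.75]
m = -0.765625, p(m) = 0.109 (+); new bracket [-0.78125, -0.765625]
m = -0.7734375, p(m) = -0.0101 (−); new bracket [-0.7734375, -0.765625]

[-0.7734375, -0.765625]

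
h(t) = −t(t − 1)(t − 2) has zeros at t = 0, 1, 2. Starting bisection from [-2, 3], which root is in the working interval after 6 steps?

m = 0.5, h(m) = -0.375 (−); new bracket [-2, 0.5]
m = -0.75, h(m) = 3.609375 (+); new bracket [-0.75, 0.5]
m = -0.125, h(m) = 0.298828 (+); new bracket [-0.125, 0.5]
m = 0.1875, h(m) = -0.2761 (−); new bracket [-0.125, 0.1875]
m = 0.03125, h(m) = -0.0596 (−); new bracket [-0.125, 0.03125]
m = -0.046875, h(m) = 0.1004 (+); new bracket [-0.046875, 0.03125]

0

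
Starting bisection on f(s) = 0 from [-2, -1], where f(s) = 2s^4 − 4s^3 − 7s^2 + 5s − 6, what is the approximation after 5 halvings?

midpoint -1.5: f = -5.625 < 0 → [-2, -1.5]
midpoint -1.75: f = 4.007812 > 0 → [-1.75, -1.5]
midpoint -1.625: f = -1.499512 < 0 → [-1.75, -1.625]
midpoint -1.6875: f = 1.0689 > 0 → [-1.6875, -1.625]
midpoint -1.65625: f = -0.26 < 0 → [-1.6875, -1.65625]

-1.65625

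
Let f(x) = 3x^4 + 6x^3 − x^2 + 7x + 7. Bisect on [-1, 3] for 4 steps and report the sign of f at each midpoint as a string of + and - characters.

+++-

midpoint 1: f = 22 > 0 → [-1, 1]
midpoint 0: f = 7 > 0 → [-1, 0]
midpoint -0.5: f = 2.6875 > 0 → [-1, -0.5]
midpoint -0.75: f = -0.3945 < 0 → [-0.75, -0.5]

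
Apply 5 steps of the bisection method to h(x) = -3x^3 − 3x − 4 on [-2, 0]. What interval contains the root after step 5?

h(-1) = 2 > 0, so the root lies in [-1, 0]
h(-0.5) = -2.125 < 0, so the root lies in [-1, -0.5]
h(-0.75) = -0.484375 < 0, so the root lies in [-1, -0.75]
h(-0.875) = 0.6348 > 0, so the root lies in [-0.875, -0.75]
h(-0.8125) = 0.0466 > 0, so the root lies in [-0.8125, -0.75]

[-0.8125, -0.75]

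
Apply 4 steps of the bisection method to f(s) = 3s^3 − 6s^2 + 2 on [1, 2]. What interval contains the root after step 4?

[1.75, 1.8125]

s = 1.5 gives f = -1.375, negative; keep [1.5, 2]
s = 1.75 gives f = -0.296875, negative; keep [1.75, 2]
s = 1.875 gives f = 0.681641, positive; keep [1.75, 1.875]
s = 1.8125 gives f = 0.1521, positive; keep [1.75, 1.8125]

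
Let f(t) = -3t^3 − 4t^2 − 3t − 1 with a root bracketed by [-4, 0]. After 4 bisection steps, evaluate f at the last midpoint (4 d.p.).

0.2656

t = -2 gives f = 13, positive; keep [-2, 0]
t = -1 gives f = 1, positive; keep [-1, 0]
t = -0.5 gives f = -0.125, negative; keep [-1, -0.5]
t = -0.75 gives f = 0.2656, positive; keep [-0.75, -0.5]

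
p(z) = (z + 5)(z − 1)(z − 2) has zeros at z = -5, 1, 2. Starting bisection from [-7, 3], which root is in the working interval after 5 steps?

-5

z = -2 gives p = 36, positive; keep [-7, -2]
z = -4.5 gives p = 17.875, positive; keep [-7, -4.5]
z = -5.75 gives p = -39.234375, negative; keep [-5.75, -4.5]
z = -5.125 gives p = -5.4551, negative; keep [-5.125, -4.5]
z = -4.8125 gives p = 7.4246, positive; keep [-5.125, -4.8125]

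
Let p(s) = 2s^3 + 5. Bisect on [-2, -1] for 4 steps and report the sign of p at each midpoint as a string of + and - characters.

-+-+

p(-1.5) = -1.75 < 0, so the root lies in [-1.5, -1]
p(-1.25) = 1.09375 > 0, so the root lies in [-1.5, -1.25]
p(-1.375) = -0.199219 < 0, so the root lies in [-1.375, -1.25]
p(-1.3125) = 0.478 > 0, so the root lies in [-1.375, -1.3125]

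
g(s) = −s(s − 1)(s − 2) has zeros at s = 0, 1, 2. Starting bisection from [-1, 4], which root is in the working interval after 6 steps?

s = 1.5 gives g = 0.375, positive; keep [1.5, 4]
s = 2.75 gives g = -3.609375, negative; keep [1.5, 2.75]
s = 2.125 gives g = -0.298828, negative; keep [1.5, 2.125]
s = 1.8125 gives g = 0.2761, positive; keep [1.8125, 2.125]
s = 1.96875 gives g = 0.0596, positive; keep [1.96875, 2.125]
s = 2.046875 gives g = -0.1004, negative; keep [1.96875, 2.046875]

2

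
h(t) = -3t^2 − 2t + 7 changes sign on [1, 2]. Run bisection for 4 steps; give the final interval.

[1.1875, 1.25]

h(1.5) = -2.75 < 0, so the root lies in [1, 1.5]
h(1.25) = -0.1875 < 0, so the root lies in [1, 1.25]
h(1.125) = 0.953125 > 0, so the root lies in [1.125, 1.25]
h(1.1875) = 0.3945 > 0, so the root lies in [1.1875, 1.25]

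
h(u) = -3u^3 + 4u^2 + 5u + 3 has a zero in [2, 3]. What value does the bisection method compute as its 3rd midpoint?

2.375

h(2.5) = -6.375 < 0, so the root lies in [2, 2.5]
h(2.25) = 0.328125 > 0, so the root lies in [2.25, 2.5]
h(2.375) = -2.751953 < 0, so the root lies in [2.25, 2.375]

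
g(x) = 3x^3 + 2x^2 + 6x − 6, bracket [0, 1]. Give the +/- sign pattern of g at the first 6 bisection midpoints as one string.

midpoint 0.5: g = -2.125 < 0 → [0.5, 1]
midpoint 0.75: g = 0.890625 > 0 → [0.5, 0.75]
midpoint 0.625: g = -0.736328 < 0 → [0.625, 0.75]
midpoint 0.6875: g = 0.0452 > 0 → [0.625, 0.6875]
midpoint 0.65625: g = -0.3533 < 0 → [0.65625, 0.6875]
midpoint 0.671875: g = -0.156 < 0 → [0.671875, 0.6875]

-+-+--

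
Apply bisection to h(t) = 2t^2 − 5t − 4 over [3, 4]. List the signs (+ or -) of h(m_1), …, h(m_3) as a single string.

++-

h(3.5) = 3 > 0, so the root lies in [3, 3.5]
h(3.25) = 0.875 > 0, so the root lies in [3, 3.25]
h(3.125) = -0.09375 < 0, so the root lies in [3.125, 3.25]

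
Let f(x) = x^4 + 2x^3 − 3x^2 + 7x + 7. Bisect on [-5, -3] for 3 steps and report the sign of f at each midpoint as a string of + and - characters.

x = -4 gives f = 59, positive; keep [-4, -3]
x = -3.5 gives f = 10.0625, positive; keep [-3.5, -3]
x = -3.25 gives f = -4.527344, negative; keep [-3.5, -3.25]

++-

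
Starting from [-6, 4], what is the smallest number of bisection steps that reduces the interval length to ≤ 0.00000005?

28

Width after n steps is 10/2^n. Need 2^n ≥ 10/0.00000005 = 200000000.
2^27 = 134217728 < 200000000 ≤ 2^28 = 268435456, so n = 28.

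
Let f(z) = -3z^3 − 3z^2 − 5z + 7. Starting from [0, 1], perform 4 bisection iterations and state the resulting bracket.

[0.75, 0.8125]

z = 0.5 gives f = 3.375, positive; keep [0.5, 1]
z = 0.75 gives f = 0.296875, positive; keep [0.75, 1]
z = 0.875 gives f = -1.681641, negative; keep [0.75, 0.875]
z = 0.8125 gives f = -0.6521, negative; keep [0.75, 0.8125]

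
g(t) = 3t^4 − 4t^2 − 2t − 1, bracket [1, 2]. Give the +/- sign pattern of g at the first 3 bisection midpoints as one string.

+--

t = 1.5 gives g = 2.1875, positive; keep [1, 1.5]
t = 1.25 gives g = -2.425781, negative; keep [1.25, 1.5]
t = 1.375 gives g = -0.589111, negative; keep [1.375, 1.5]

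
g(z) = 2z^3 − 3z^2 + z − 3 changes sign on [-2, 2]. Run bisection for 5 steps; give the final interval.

midpoint 0: g = -3 < 0 → [0, 2]
midpoint 1: g = -3 < 0 → [1, 2]
midpoint 1.5: g = -1.5 < 0 → [1.5, 2]
midpoint 1.75: g = 0.2812 > 0 → [1.5, 1.75]
midpoint 1.625: g = -0.7148 < 0 → [1.625, 1.75]

[1.625, 1.75]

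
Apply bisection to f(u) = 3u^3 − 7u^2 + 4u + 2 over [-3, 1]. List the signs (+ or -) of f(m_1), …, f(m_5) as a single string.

f(-1) = -12 < 0, so the root lies in [-1, 1]
f(0) = 2 > 0, so the root lies in [-1, 0]
f(-0.5) = -2.125 < 0, so the root lies in [-0.5, 0]
f(-0.25) = 0.5156 > 0, so the root lies in [-0.5, -0.25]
f(-0.375) = -0.6426 < 0, so the root lies in [-0.375, -0.25]

-+-+-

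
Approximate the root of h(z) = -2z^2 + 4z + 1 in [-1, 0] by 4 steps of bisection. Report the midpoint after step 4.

-0.1875

h(-0.5) = -1.5 < 0, so the root lies in [-0.5, 0]
h(-0.25) = -0.125 < 0, so the root lies in [-0.25, 0]
h(-0.125) = 0.46875 > 0, so the root lies in [-0.25, -0.125]
h(-0.1875) = 0.1797 > 0, so the root lies in [-0.25, -0.1875]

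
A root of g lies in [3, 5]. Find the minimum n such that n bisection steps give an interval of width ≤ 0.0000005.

22

Width after n steps is 2/2^n. Need 2^n ≥ 2/0.0000005 = 4000000.
2^21 = 2097152 < 4000000 ≤ 2^22 = 4194304, so n = 22.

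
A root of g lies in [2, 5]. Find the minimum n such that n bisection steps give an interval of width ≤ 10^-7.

25

Width after n steps is 3/2^n. Need 2^n ≥ 3/10^-7 = 30000000.
2^24 = 16777216 < 30000000 ≤ 2^25 = 33554432, so n = 25.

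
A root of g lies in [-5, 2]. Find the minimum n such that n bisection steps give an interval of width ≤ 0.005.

11

Width after n steps is 7/2^n. Need 2^n ≥ 7/0.005 = 1400.
2^10 = 1024 < 1400 ≤ 2^11 = 2048, so n = 11.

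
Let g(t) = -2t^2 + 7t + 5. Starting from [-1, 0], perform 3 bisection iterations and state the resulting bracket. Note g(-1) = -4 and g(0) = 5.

[-0.625, -0.5]

t = -0.5 gives g = 1, positive; keep [-1, -0.5]
t = -0.75 gives g = -1.375, negative; keep [-0.75, -0.5]
t = -0.625 gives g = -0.15625, negative; keep [-0.625, -0.5]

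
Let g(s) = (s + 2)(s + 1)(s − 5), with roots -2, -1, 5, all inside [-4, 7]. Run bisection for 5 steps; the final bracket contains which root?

midpoint 1.5: g = -30.625 < 0 → [1.5, 7]
midpoint 4.25: g = -24.609375 < 0 → [4.25, 7]
midpoint 5.625: g = 31.572266 > 0 → [4.25, 5.625]
midpoint 4.9375: g = -2.5745 < 0 → [4.9375, 5.625]
midpoint 5.28125: g = 12.8631 > 0 → [4.9375, 5.28125]

5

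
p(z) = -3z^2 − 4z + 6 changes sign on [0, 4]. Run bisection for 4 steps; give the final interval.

z = 2 gives p = -14, negative; keep [0, 2]
z = 1 gives p = -1, negative; keep [0, 1]
z = 0.5 gives p = 3.25, positive; keep [0.5, 1]
z = 0.75 gives p = 1.3125, positive; keep [0.75, 1]

[0.75, 1]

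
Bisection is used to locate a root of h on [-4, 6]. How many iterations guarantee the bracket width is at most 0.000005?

21

Width after n steps is 10/2^n. Need 2^n ≥ 10/0.000005 = 2000000.
2^20 = 1048576 < 2000000 ≤ 2^21 = 2097152, so n = 21.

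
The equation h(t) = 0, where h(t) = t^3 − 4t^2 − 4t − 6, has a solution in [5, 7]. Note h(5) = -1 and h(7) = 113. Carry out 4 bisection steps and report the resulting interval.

[5, 5.125]

t = 6 gives h = 42, positive; keep [5, 6]
t = 5.5 gives h = 17.375, positive; keep [5, 5.5]
t = 5.25 gives h = 7.453125, positive; keep [5, 5.25]
t = 5.125 gives h = 3.0488, positive; keep [5, 5.125]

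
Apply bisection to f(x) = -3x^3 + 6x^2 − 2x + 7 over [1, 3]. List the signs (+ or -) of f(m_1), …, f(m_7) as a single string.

+--+-++

f(2) = 3 > 0, so the root lies in [2, 3]
f(2.5) = -7.375 < 0, so the root lies in [2, 2.5]
f(2.25) = -1.296875 < 0, so the root lies in [2, 2.25]
f(2.125) = 1.0566 > 0, so the root lies in [2.125, 2.25]
f(2.1875) = -0.0667 < 0, so the root lies in [2.125, 2.1875]
f(2.15625) = 0.5081 > 0, so the root lies in [2.15625, 2.1875]
f(2.171875) = 0.224 > 0, so the root lies in [2.171875, 2.1875]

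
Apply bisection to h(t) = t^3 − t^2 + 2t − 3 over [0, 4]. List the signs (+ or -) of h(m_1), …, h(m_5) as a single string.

h(2) = 5 > 0, so the root lies in [0, 2]
h(1) = -1 < 0, so the root lies in [1, 2]
h(1.5) = 1.125 > 0, so the root lies in [1, 1.5]
h(1.25) = -0.1094 < 0, so the root lies in [1.25, 1.5]
h(1.375) = 0.459 > 0, so the root lies in [1.25, 1.375]

+-+-+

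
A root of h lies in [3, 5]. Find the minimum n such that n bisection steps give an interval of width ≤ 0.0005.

12

Width after n steps is 2/2^n. Need 2^n ≥ 2/0.0005 = 4000.
2^11 = 2048 < 4000 ≤ 2^12 = 4096, so n = 12.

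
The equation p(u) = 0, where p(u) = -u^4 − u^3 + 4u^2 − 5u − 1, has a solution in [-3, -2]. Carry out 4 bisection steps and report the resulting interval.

[-2.9375, -2.875]

midpoint -2.5: p = 13.0625 > 0 → [-3, -2.5]
midpoint -2.75: p = 6.605469 > 0 → [-3, -2.75]
midpoint -2.875: p = 1.880615 > 0 → [-3, -2.875]
midpoint -2.9375: p = -0.9075 < 0 → [-2.9375, -2.875]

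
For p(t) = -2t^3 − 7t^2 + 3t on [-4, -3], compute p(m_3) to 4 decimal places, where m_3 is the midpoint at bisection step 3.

p(-3.5) = -10.5 < 0, so the root lies in [-4, -3.5]
p(-3.75) = -4.21875 < 0, so the root lies in [-4, -3.75]
p(-3.875) = -0.363281 < 0, so the root lies in [-4, -3.875]

-0.3633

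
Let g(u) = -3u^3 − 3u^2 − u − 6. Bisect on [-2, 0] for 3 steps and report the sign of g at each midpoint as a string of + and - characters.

--+

midpoint -1: g = -5 < 0 → [-2, -1]
midpoint -1.5: g = -1.125 < 0 → [-2, -1.5]
midpoint -1.75: g = 2.640625 > 0 → [-1.75, -1.5]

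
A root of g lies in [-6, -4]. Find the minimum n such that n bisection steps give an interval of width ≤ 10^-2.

8

Width after n steps is 2/2^n. Need 2^n ≥ 2/10^-2 = 200.
2^7 = 128 < 200 ≤ 2^8 = 256, so n = 8.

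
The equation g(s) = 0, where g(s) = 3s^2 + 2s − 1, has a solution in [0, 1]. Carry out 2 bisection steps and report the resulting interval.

[0.25, 0.5]

g(0.5) = 0.75 > 0, so the root lies in [0, 0.5]
g(0.25) = -0.3125 < 0, so the root lies in [0.25, 0.5]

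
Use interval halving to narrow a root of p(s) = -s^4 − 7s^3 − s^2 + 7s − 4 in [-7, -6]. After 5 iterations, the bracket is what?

[-6.6875, -6.65625]

midpoint -6.5: p = 45.5625 > 0 → [-7, -6.5]
midpoint -6.75: p = -19.925781 < 0 → [-6.75, -6.5]
midpoint -6.625: p = 14.775146 > 0 → [-6.75, -6.625]
midpoint -6.6875: p = -2.0718 < 0 → [-6.6875, -6.625]
midpoint -6.65625: p = 6.4758 > 0 → [-6.6875, -6.65625]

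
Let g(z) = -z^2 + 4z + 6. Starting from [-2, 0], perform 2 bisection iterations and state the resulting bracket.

g(-1) = 1 > 0, so the root lies in [-2, -1]
g(-1.5) = -2.25 < 0, so the root lies in [-1.5, -1]

[-1.5, -1]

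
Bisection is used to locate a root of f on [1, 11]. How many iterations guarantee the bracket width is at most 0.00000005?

28

Width after n steps is 10/2^n. Need 2^n ≥ 10/0.00000005 = 200000000.
2^27 = 134217728 < 200000000 ≤ 2^28 = 268435456, so n = 28.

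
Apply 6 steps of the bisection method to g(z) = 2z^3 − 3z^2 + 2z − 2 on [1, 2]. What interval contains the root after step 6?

midpoint 1.5: g = 1 > 0 → [1, 1.5]
midpoint 1.25: g = -0.28125 < 0 → [1.25, 1.5]
midpoint 1.375: g = 0.277344 > 0 → [1.25, 1.375]
midpoint 1.3125: g = -0.021 < 0 → [1.3125, 1.375]
midpoint 1.34375: g = 0.1232 > 0 → [1.3125, 1.34375]
midpoint 1.328125: g = 0.0499 > 0 → [1.3125, 1.328125]

[1.3125, 1.328125]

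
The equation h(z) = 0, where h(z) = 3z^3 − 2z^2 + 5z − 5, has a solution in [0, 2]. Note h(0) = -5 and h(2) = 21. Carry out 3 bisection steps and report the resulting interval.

[0.75, 1]

m = 1, h(m) = 1 (+); new bracket [0, 1]
m = 0.5, h(m) = -2.625 (−); new bracket [0.5, 1]
m = 0.75, h(m) = -1.109375 (−); new bracket [0.75, 1]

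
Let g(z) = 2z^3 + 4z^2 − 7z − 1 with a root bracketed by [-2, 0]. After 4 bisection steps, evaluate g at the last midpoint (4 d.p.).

g(-1) = 8 > 0, so the root lies in [-1, 0]
g(-0.5) = 3.25 > 0, so the root lies in [-0.5, 0]
g(-0.25) = 0.96875 > 0, so the root lies in [-0.25, 0]
g(-0.125) = -0.0664 < 0, so the root lies in [-0.25, -0.125]

-0.0664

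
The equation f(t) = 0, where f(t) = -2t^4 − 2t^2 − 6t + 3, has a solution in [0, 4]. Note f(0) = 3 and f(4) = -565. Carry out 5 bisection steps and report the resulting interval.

[0.375, 0.5]

f(2) = -49 < 0, so the root lies in [0, 2]
f(1) = -7 < 0, so the root lies in [0, 1]
f(0.5) = -0.625 < 0, so the root lies in [0, 0.5]
f(0.25) = 1.3672 > 0, so the root lies in [0.25, 0.5]
f(0.375) = 0.4292 > 0, so the root lies in [0.375, 0.5]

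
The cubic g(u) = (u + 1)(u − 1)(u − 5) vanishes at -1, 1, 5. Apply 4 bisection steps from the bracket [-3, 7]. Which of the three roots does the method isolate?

5

midpoint 2: g = -9 < 0 → [2, 7]
midpoint 4.5: g = -9.625 < 0 → [4.5, 7]
midpoint 5.75: g = 24.046875 > 0 → [4.5, 5.75]
midpoint 5.125: g = 3.1582 > 0 → [4.5, 5.125]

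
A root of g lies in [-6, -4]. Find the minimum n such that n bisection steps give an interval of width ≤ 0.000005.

19

Width after n steps is 2/2^n. Need 2^n ≥ 2/0.000005 = 400000.
2^18 = 262144 < 400000 ≤ 2^19 = 524288, so n = 19.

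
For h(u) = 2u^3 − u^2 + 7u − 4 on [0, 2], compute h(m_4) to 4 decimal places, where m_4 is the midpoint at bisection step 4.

u = 1 gives h = 4, positive; keep [0, 1]
u = 0.5 gives h = -0.5, negative; keep [0.5, 1]
u = 0.75 gives h = 1.53125, positive; keep [0.5, 0.75]
u = 0.625 gives h = 0.4727, positive; keep [0.5, 0.625]

0.4727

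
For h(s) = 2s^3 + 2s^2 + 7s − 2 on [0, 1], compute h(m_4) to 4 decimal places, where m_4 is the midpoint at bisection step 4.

s = 0.5 gives h = 2.25, positive; keep [0, 0.5]
s = 0.25 gives h = -0.09375, negative; keep [0.25, 0.5]
s = 0.375 gives h = 1.011719, positive; keep [0.25, 0.375]
s = 0.3125 gives h = 0.4438, positive; keep [0.25, 0.3125]

0.4438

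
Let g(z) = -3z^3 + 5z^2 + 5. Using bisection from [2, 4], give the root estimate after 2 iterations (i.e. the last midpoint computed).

2.5

m = 3, g(m) = -31 (−); new bracket [2, 3]
m = 2.5, g(m) = -10.625 (−); new bracket [2, 2.5]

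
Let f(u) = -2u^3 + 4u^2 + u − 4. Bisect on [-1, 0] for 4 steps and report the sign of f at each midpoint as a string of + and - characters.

---+

m = -0.5, f(m) = -3.25 (−); new bracket [-1, -0.5]
m = -0.75, f(m) = -1.65625 (−); new bracket [-1, -0.75]
m = -0.875, f(m) = -0.472656 (−); new bracket [-1, -0.875]
m = -0.9375, f(m) = 0.2261 (+); new bracket [-0.9375, -0.875]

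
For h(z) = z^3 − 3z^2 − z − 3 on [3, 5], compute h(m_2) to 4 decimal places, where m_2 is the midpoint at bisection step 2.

m = 4, h(m) = 9 (+); new bracket [3, 4]
m = 3.5, h(m) = -0.375 (−); new bracket [3.5, 4]

-0.3750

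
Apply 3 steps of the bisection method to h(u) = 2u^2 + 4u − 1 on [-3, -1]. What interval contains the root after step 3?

[-2.25, -2]

m = -2, h(m) = -1 (−); new bracket [-3, -2]
m = -2.5, h(m) = 1.5 (+); new bracket [-2.5, -2]
m = -2.25, h(m) = 0.125 (+); new bracket [-2.25, -2]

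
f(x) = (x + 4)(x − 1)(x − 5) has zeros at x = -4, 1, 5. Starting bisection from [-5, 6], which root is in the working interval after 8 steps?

-4

x = 0.5 gives f = 10.125, positive; keep [-5, 0.5]
x = -2.25 gives f = 41.234375, positive; keep [-5, -2.25]
x = -3.625 gives f = 14.958984, positive; keep [-5, -3.625]
x = -4.3125 gives f = -15.4602, negative; keep [-4.3125, -3.625]
x = -3.96875 gives f = 1.3926, positive; keep [-4.3125, -3.96875]
x = -4.140625 gives f = -6.6078, negative; keep [-4.140625, -3.96875]
x = -4.0546875 gives f = -2.503, negative; keep [-4.0546875, -3.96875]
x = -4.01171875 gives f = -0.5293, negative; keep [-4.01171875, -3.96875]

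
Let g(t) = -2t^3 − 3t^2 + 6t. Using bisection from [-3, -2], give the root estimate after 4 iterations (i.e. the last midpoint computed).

-2.6875

g(-2.5) = -2.5 < 0, so the root lies in [-3, -2.5]
g(-2.75) = 2.40625 > 0, so the root lies in [-2.75, -2.5]
g(-2.625) = -0.246094 < 0, so the root lies in [-2.75, -2.625]
g(-2.6875) = 1.0288 > 0, so the root lies in [-2.6875, -2.625]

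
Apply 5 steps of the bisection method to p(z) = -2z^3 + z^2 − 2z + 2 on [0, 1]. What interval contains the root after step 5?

[0.78125, 0.8125]

midpoint 0.5: p = 1 > 0 → [0.5, 1]
midpoint 0.75: p = 0.21875 > 0 → [0.75, 1]
midpoint 0.875: p = -0.324219 < 0 → [0.75, 0.875]
midpoint 0.8125: p = -0.0376 < 0 → [0.75, 0.8125]
midpoint 0.78125: p = 0.0942 > 0 → [0.78125, 0.8125]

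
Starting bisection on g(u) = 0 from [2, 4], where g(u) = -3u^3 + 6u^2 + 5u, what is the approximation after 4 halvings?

2.625

g(3) = -12 < 0, so the root lies in [2, 3]
g(2.5) = 3.125 > 0, so the root lies in [2.5, 3]
g(2.75) = -3.265625 < 0, so the root lies in [2.5, 2.75]
g(2.625) = 0.2051 > 0, so the root lies in [2.625, 2.75]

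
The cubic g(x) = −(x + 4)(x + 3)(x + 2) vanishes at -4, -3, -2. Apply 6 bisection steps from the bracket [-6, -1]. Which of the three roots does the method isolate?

-4

g(-3.5) = -0.375 < 0, so the root lies in [-6, -3.5]
g(-4.75) = 3.609375 > 0, so the root lies in [-4.75, -3.5]
g(-4.125) = 0.298828 > 0, so the root lies in [-4.125, -3.5]
g(-3.8125) = -0.2761 < 0, so the root lies in [-4.125, -3.8125]
g(-3.96875) = -0.0596 < 0, so the root lies in [-4.125, -3.96875]
g(-4.046875) = 0.1004 > 0, so the root lies in [-4.046875, -3.96875]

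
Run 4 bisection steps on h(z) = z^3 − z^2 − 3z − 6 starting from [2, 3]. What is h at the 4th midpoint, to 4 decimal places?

z = 2.5 gives h = -4.125, negative; keep [2.5, 3]
z = 2.75 gives h = -1.015625, negative; keep [2.75, 3]
z = 2.875 gives h = 0.873047, positive; keep [2.75, 2.875]
z = 2.8125 gives h = -0.1003, negative; keep [2.8125, 2.875]

-0.1003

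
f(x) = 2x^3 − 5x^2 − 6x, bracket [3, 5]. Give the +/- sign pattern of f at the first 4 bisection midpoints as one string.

++--

f(4) = 24 > 0, so the root lies in [3, 4]
f(3.5) = 3.5 > 0, so the root lies in [3, 3.5]
f(3.25) = -3.65625 < 0, so the root lies in [3.25, 3.5]
f(3.375) = -0.3164 < 0, so the root lies in [3.375, 3.5]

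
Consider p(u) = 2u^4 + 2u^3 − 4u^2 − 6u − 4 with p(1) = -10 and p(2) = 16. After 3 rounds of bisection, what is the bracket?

[1.625, 1.75]

m = 1.5, p(m) = -5.125 (−); new bracket [1.5, 2]
m = 1.75, p(m) = 2.726562 (+); new bracket [1.5, 1.75]
m = 1.625, p(m) = -1.784668 (−); new bracket [1.625, 1.75]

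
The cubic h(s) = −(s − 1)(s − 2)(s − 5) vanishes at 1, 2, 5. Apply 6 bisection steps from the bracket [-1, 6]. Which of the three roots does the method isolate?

5

midpoint 2.5: h = 1.875 > 0 → [2.5, 6]
midpoint 4.25: h = 5.484375 > 0 → [4.25, 6]
midpoint 5.125: h = -1.611328 < 0 → [4.25, 5.125]
midpoint 4.6875: h = 3.0969 > 0 → [4.6875, 5.125]
midpoint 4.90625: h = 1.0643 > 0 → [4.90625, 5.125]
midpoint 5.015625: h = -0.1892 < 0 → [4.90625, 5.015625]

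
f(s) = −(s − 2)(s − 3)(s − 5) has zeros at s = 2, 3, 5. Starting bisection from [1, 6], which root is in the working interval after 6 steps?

m = 3.5, f(m) = 1.125 (+); new bracket [3.5, 6]
m = 4.75, f(m) = 1.203125 (+); new bracket [4.75, 6]
m = 5.375, f(m) = -3.005859 (−); new bracket [4.75, 5.375]
m = 5.0625, f(m) = -0.3948 (−); new bracket [4.75, 5.0625]
m = 4.90625, f(m) = 0.5194 (+); new bracket [4.90625, 5.0625]
m = 4.984375, f(m) = 0.0925 (+); new bracket [4.984375, 5.0625]

5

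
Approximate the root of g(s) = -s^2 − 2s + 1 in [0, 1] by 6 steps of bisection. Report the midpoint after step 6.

midpoint 0.5: g = -0.25 < 0 → [0, 0.5]
midpoint 0.25: g = 0.4375 > 0 → [0.25, 0.5]
midpoint 0.375: g = 0.109375 > 0 → [0.375, 0.5]
midpoint 0.4375: g = -0.0664 < 0 → [0.375, 0.4375]
midpoint 0.40625: g = 0.0225 > 0 → [0.40625, 0.4375]
midpoint 0.421875: g = -0.0217 < 0 → [0.40625, 0.421875]

0.421875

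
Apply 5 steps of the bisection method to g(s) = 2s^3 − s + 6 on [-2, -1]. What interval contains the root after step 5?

[-1.5625, -1.53125]

m = -1.5, g(m) = 0.75 (+); new bracket [-2, -1.5]
m = -1.75, g(m) = -2.96875 (−); new bracket [-1.75, -1.5]
m = -1.625, g(m) = -0.957031 (−); new bracket [-1.625, -1.5]
m = -1.5625, g(m) = -0.0669 (−); new bracket [-1.5625, -1.5]
m = -1.53125, g(m) = 0.3505 (+); new bracket [-1.5625, -1.53125]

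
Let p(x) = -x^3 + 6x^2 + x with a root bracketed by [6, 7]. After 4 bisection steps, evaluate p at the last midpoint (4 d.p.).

-0.9910

p(6.5) = -14.625 < 0, so the root lies in [6, 6.5]
p(6.25) = -3.515625 < 0, so the root lies in [6, 6.25]
p(6.125) = 1.435547 > 0, so the root lies in [6.125, 6.25]
p(6.1875) = -0.991 < 0, so the root lies in [6.125, 6.1875]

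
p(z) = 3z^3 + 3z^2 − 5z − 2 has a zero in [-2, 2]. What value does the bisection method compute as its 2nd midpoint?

1

z = 0 gives p = -2, negative; keep [0, 2]
z = 1 gives p = -1, negative; keep [1, 2]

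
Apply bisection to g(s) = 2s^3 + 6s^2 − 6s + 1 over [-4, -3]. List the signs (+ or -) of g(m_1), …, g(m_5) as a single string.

++-+-

m = -3.5, g(m) = 9.75 (+); new bracket [-4, -3.5]
m = -3.75, g(m) = 2.40625 (+); new bracket [-4, -3.75]
m = -3.875, g(m) = -2.027344 (−); new bracket [-3.875, -3.75]
m = -3.8125, g(m) = 0.2554 (+); new bracket [-3.875, -3.8125]
m = -3.84375, g(m) = -0.8693 (−); new bracket [-3.84375, -3.8125]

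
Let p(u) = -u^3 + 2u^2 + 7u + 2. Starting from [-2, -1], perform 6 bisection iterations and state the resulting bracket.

u = -1.5 gives p = -0.625, negative; keep [-2, -1.5]
u = -1.75 gives p = 1.234375, positive; keep [-1.75, -1.5]
u = -1.625 gives p = 0.197266, positive; keep [-1.625, -1.5]
u = -1.5625 gives p = -0.24, negative; keep [-1.625, -1.5625]
u = -1.59375 gives p = -0.028, negative; keep [-1.625, -1.59375]
u = -1.609375 gives p = 0.083, positive; keep [-1.609375, -1.59375]

[-1.609375, -1.59375]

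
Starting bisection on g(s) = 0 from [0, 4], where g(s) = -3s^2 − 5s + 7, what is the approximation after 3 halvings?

m = 2, g(m) = -15 (−); new bracket [0, 2]
m = 1, g(m) = -1 (−); new bracket [0, 1]
m = 0.5, g(m) = 3.75 (+); new bracket [0.5, 1]

0.5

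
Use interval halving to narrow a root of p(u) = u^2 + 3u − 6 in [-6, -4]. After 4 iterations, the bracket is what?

[-4.375, -4.25]

midpoint -5: p = 4 > 0 → [-5, -4]
midpoint -4.5: p = 0.75 > 0 → [-4.5, -4]
midpoint -4.25: p = -0.6875 < 0 → [-4.5, -4.25]
midpoint -4.375: p = 0.0156 > 0 → [-4.375, -4.25]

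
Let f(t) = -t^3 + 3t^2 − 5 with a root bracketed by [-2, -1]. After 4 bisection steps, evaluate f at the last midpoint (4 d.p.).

t = -1.5 gives f = 5.125, positive; keep [-1.5, -1]
t = -1.25 gives f = 1.640625, positive; keep [-1.25, -1]
t = -1.125 gives f = 0.220703, positive; keep [-1.125, -1]
t = -1.0625 gives f = -0.4138, negative; keep [-1.125, -1.0625]

-0.4138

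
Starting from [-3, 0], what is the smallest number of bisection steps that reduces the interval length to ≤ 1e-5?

Width after n steps is 3/2^n. Need 2^n ≥ 3/1e-5 = 300000.
2^18 = 262144 < 300000 ≤ 2^19 = 524288, so n = 19.

19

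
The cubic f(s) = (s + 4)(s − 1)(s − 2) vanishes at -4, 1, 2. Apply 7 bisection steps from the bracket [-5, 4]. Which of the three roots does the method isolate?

-4

f(-0.5) = 13.125 > 0, so the root lies in [-5, -0.5]
f(-2.75) = 22.265625 > 0, so the root lies in [-5, -2.75]
f(-3.875) = 3.580078 > 0, so the root lies in [-5, -3.875]
f(-4.4375) = -15.3142 < 0, so the root lies in [-4.4375, -3.875]
f(-4.15625) = -4.9599 < 0, so the root lies in [-4.15625, -3.875]
f(-4.015625) = -0.4714 < 0, so the root lies in [-4.015625, -3.875]
f(-3.9453125) = 1.6079 > 0, so the root lies in [-4.015625, -3.9453125]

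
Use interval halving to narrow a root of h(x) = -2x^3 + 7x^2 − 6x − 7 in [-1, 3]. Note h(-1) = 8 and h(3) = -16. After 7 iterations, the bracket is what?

[-0.65625, -0.625]

x = 1 gives h = -8, negative; keep [-1, 1]
x = 0 gives h = -7, negative; keep [-1, 0]
x = -0.5 gives h = -2, negative; keep [-1, -0.5]
x = -0.75 gives h = 2.2812, positive; keep [-0.75, -0.5]
x = -0.625 gives h = -0.0273, negative; keep [-0.75, -0.625]
x = -0.6875 gives h = 1.0835, positive; keep [-0.6875, -0.625]
x = -0.65625 gives h = 0.5174, positive; keep [-0.65625, -0.625]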